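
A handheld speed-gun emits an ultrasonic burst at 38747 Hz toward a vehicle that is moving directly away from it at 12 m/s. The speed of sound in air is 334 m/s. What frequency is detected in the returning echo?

The vehicle first receives the wave as a moving observer: f₁ = f₀ · (v − u)/v = 38747 × (334 − 12)/334 ≈ 37355 Hz.
On reflection it acts as a source moving away from the stationary detector: f₂ = f₁ · v/(v + u) = 37355 × 334/346 ≈ 36059 Hz.

36059 Hz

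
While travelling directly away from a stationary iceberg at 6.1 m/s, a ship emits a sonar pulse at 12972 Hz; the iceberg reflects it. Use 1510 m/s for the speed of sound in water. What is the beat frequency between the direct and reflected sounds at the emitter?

The iceberg receives the sound from a moving source: f₁ = f₀ · v/(v + v_e) = 12972 × 1510/1516.1 ≈ 12919.8 Hz.
On the return leg the ship is a moving observer: f₂ = f₁ · (v − v_e)/v = 12919.8 × 1503.9/1510 ≈ 12867.6 Hz.
Beat against the emitted tone: |f₂ − f₀| = 2v_e·f₀/(v + v_e) = 2 × 6.1 × 12972/1516.1 ≈ 104 Hz.

104 Hz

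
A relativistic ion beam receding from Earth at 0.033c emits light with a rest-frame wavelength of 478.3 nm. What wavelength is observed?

494.4 nm

Relativistic Doppler for wavelength: λ' = λ₀ · √((1 + β)/(1 − β)).
λ' = 478.3 × √(1.0330/0.9670) = 478.3 × 1.03356 ≈ 494.4 nm.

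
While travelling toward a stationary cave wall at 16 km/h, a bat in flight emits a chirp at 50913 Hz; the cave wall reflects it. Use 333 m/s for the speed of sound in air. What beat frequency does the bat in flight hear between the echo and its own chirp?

16 km/h = 4.444 m/s.
The cave wall receives the sound from a moving source: f₁ = f₀ · v/(v − v_e) = 50913 × 333/328.56 ≈ 51602 Hz.
On the return leg the bat in flight is a moving observer: f₂ = f₁ · (v + v_e)/v = 51602 × 337.44/333 ≈ 52290 Hz.
Equivalently f₂ = f₀ · (v + v_e)/(v − v_e).
Beat against the emitted tone: |f₂ − f₀| = 2v_e·f₀/(v − v_e) = 2 × 4.444 × 50913/328.56 ≈ 1377 Hz.

1377 Hz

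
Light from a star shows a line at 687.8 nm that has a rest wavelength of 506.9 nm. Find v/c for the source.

λ'/λ₀ = 1.3569 > 1 (redshift), so the source is receding.
λ'/λ₀ = √((1 + β)/(1 − β)) for a receding source ⇒ β = (r² − 1)/(r² + 1) with r = λ'/λ₀.
β = (1.8411 − 1)/(1.8411 + 1) ≈ 0.296.

0.296c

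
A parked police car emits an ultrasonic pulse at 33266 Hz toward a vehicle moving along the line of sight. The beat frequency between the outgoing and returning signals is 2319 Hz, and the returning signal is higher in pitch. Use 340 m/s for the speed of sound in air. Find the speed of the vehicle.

11.5 m/s

Double Doppler shift off a moving reflector: f₂ = f₀ · (v + u)/(v − u) (u > 0 toward emitter).
Returning signal is higher, so f₂ = f₀ + Δf = 33266 + 2319 = 35585 Hz.
Rearranging, u = v · (f₂ − f₀)/(f₂ + f₀) = 340 × 2319/68851 ≈ 11.5 m/s.
So the vehicle is moving at 11.5 m/s toward the emitter.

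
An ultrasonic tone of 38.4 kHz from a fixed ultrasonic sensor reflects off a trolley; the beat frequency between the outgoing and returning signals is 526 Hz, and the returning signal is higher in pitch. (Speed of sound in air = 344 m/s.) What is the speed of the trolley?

2.34 m/s

Double Doppler shift off a moving reflector: f₂ = f₀ · (v + u)/(v − u) (u > 0 toward emitter).
Returning signal is higher, so f₂ = f₀ + Δf = 38400 + 526 = 38926 Hz.
Rearranging, u = v · (f₂ − f₀)/(f₂ + f₀) = 344 × 526/77326 ≈ 2.34 m/s.
So the trolley is moving at 2.34 m/s toward the emitter.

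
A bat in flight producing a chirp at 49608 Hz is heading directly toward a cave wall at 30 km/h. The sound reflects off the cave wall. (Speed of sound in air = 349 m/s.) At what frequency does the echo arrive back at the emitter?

52035 Hz

30 km/h = 8.333 m/s.
The cave wall receives the sound from a moving source: f₁ = f₀ · v/(v − v_e) = 49608 × 349/340.67 ≈ 50822 Hz.
On the return leg the bat in flight is a moving observer: f₂ = f₁ · (v + v_e)/v = 50822 × 357.33/349 ≈ 52035 Hz.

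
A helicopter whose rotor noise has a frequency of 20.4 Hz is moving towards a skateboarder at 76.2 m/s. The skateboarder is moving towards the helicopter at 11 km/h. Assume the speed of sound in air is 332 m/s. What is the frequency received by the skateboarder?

26.7 Hz

11 km/h = 3.056 m/s.
General Doppler shift: f' = f · (v + v_o)/(v − v_s).
f' = 20.4 × (332 + 3.056)/(332 − 76.2) = 20.4 × 335.06/255.8 ≈ 26.7 Hz.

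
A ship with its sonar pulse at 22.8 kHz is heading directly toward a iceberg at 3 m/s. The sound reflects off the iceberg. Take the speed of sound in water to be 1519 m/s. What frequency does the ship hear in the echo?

The iceberg receives the sound from a moving source: f₁ = f₀ · v/(v − v_e) = 22.8 × 1519/1516 ≈ 22.8 kHz.
On the return leg the ship is a moving observer: f₂ = f₁ · (v + v_e)/v = 22.8 × 1522/1519 ≈ 22.9 kHz.
Equivalently f₂ = f₀ · (v + v_e)/(v − v_e).

22.9 kHz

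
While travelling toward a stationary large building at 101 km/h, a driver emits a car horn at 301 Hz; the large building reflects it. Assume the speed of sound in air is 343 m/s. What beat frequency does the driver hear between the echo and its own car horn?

101 km/h = 28.06 m/s.
The large building receives the sound from a moving source: f₁ = f₀ · v/(v − v_e) = 301 × 343/314.94 ≈ 327.8 Hz.
On the return leg the driver is a moving observer: f₂ = f₁ · (v + v_e)/v = 327.8 × 371.06/343 ≈ 354.6 Hz.
Equivalently f₂ = f₀ · (v + v_e)/(v − v_e).
Beat against the emitted tone: |f₂ − f₀| = 2v_e·f₀/(v − v_e) = 2 × 28.06 × 301/314.94 ≈ 53.6 Hz.

53.6 Hz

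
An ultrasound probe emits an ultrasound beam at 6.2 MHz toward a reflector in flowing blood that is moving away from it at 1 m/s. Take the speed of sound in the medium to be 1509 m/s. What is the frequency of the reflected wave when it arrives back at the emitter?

6.192 MHz

The reflector in flowing blood first receives the wave as a moving observer: f₁ = f₀ · (v − u)/v = 6.2 × (1509 − 1)/1509 ≈ 6.196 MHz.
On reflection it acts as a source moving away from the stationary detector: f₂ = f₁ · v/(v + u) = 6.196 × 1509/1510 ≈ 6.192 MHz.
Equivalently f₂ = f₀ · (v − u)/(v + u).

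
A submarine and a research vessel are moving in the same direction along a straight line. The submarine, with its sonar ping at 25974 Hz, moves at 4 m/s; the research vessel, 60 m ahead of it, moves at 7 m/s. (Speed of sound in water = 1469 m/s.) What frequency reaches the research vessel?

The research vessel is ahead, so the submarine is moving toward it while the research vessel is moving away from the submarine.
With source approaching and observer receding, f' = f · (v − v_o)/(v − v_s).
f' = 25974 × (1469 − 7)/(1469 − 4) = 25974 × 1462/1465 ≈ 25921 Hz.

25921 Hz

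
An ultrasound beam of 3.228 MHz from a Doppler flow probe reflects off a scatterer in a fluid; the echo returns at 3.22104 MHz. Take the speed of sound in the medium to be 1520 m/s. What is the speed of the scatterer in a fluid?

1.64 m/s

Double Doppler shift off a moving reflector: f₂ = f₀ · (v + u)/(v − u) (u > 0 toward emitter).
Rearranging, u = v · (f₂ − f₀)/(f₂ + f₀) = 1520 × -0.00696/6.44904 ≈ -1.64 m/s.
So the scatterer in a fluid is moving at 1.64 m/s away from the emitter.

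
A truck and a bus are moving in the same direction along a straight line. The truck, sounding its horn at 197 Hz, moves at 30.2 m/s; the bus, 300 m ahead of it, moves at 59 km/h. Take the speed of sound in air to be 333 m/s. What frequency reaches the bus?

59 km/h = 16.39 m/s.
The bus is ahead, so the truck is moving toward it while the bus is moving away from the truck.
With source approaching and observer receding, f' = f · (v − v_o)/(v − v_s).
f' = 197 × (333 − 16.39)/(333 − 30.2) = 197 × 316.61/302.8 ≈ 206 Hz.

206 Hz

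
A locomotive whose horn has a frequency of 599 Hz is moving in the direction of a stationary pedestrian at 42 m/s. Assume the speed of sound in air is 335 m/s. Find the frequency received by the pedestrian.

With the source moving toward a stationary observer, f' = f · v/(v − v_s).
f' = 599 × 335/(335 − 42) = 599 × 335/293 ≈ 685 Hz.

685 Hz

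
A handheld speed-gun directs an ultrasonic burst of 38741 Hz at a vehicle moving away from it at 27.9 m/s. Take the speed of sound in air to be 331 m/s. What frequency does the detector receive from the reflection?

At the vehicle (a moving observer), f₁ = f₀ · (v − u)/v = 38741 × 303.1/331 ≈ 35476 Hz.
On reflection it acts as a source moving away from the stationary detector: f₂ = f₁ · v/(v + u) = 35476 × 331/358.9 ≈ 32718 Hz.

32718 Hz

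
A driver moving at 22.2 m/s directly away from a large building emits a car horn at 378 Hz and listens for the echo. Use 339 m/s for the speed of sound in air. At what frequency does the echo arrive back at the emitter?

The large building receives the sound from a moving source: f₁ = f₀ · v/(v + v_e) = 378 × 339/361.2 ≈ 355 Hz.
On the return leg the driver is a moving observer: f₂ = f₁ · (v − v_e)/v = 355 × 316.8/339 ≈ 332 Hz.
Equivalently f₂ = f₀ · (v − v_e)/(v + v_e).

332 Hz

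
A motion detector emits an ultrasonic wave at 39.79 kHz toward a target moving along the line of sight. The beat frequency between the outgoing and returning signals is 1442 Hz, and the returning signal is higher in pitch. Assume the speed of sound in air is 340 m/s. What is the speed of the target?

6.1 m/s

Double Doppler shift off a moving reflector: f₂ = f₀ · (v + u)/(v − u) (u > 0 toward emitter).
Returning signal is higher, so f₂ = f₀ + Δf = 39790 + 1442 = 41232 Hz.
Rearranging, u = v · (f₂ − f₀)/(f₂ + f₀) = 340 × 1442/81022 ≈ 6.1 m/s.
So the target is moving at 6.1 m/s toward the emitter.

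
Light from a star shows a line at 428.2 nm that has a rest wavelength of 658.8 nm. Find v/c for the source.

λ'/λ₀ = 0.6500 < 1 (blueshift), so the source is approaching.
λ'/λ₀ = √((1 − β)/(1 + β)) for an approaching source ⇒ β = (1 − r²)/(1 + r²) with r = λ'/λ₀.
β = (1 − 0.4225)/(1 + 0.4225) ≈ 0.406.

0.406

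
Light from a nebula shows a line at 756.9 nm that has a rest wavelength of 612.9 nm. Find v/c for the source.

λ'/λ₀ = 1.2349 > 1 (redshift), so the source is receding.
λ'/λ₀ = √((1 + β)/(1 − β)) for a receding source ⇒ β = (r² − 1)/(r² + 1) with r = λ'/λ₀.
β = (1.5251 − 1)/(1.5251 + 1) ≈ 0.208.

0.208c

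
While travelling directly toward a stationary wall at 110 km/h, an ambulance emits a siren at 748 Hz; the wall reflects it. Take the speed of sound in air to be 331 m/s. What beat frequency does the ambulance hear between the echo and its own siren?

110 km/h = 30.56 m/s.
The wall receives the sound from a moving source: f₁ = f₀ · v/(v − v_e) = 748 × 331/300.44 ≈ 824.1 Hz.
On the return leg the ambulance is a moving observer: f₂ = f₁ · (v + v_e)/v = 824.1 × 361.56/331 ≈ 900.1 Hz.
Beat against the emitted tone: |f₂ − f₀| = 2v_e·f₀/(v − v_e) = 2 × 30.56 × 748/300.44 ≈ 152 Hz.

152 Hz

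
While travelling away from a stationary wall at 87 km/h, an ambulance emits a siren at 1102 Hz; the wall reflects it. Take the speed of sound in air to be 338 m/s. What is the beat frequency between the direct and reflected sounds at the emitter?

87 km/h = 24.17 m/s.
The wall receives the sound from a moving source: f₁ = f₀ · v/(v + v_e) = 1102 × 338/362.17 ≈ 1028.5 Hz.
On the return leg the ambulance is a moving observer: f₂ = f₁ · (v − v_e)/v = 1028.5 × 313.83/338 ≈ 954.9 Hz.
Beat against the emitted tone: |f₂ − f₀| = 2v_e·f₀/(v + v_e) = 2 × 24.17 × 1102/362.17 ≈ 147 Hz.

147 Hz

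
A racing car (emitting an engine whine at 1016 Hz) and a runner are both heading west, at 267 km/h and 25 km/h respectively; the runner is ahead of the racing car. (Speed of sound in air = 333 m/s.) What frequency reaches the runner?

267 km/h = 74.17 m/s; 25 km/h = 6.944 m/s.
The runner is ahead, so the racing car is moving toward it while the runner is moving away from the racing car.
With source approaching and observer receding, f' = f · (v − v_o)/(v − v_s).
f' = 1016 × (333 − 6.944)/(333 − 74.17) = 1016 × 326.06/258.83 ≈ 1280 Hz.

1280 Hz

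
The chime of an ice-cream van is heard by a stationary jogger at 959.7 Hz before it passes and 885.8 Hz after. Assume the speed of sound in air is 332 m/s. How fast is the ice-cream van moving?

13.3 m/s

f₁/f₂ = (v + v_s)/(v − v_s), so v_s = v · (f₁ − f₂)/(f₁ + f₂).
v_s = 332 × (959.7 − 885.8)/(959.7 + 885.8) = 332 × 73.9/1845.5 ≈ 13.3 m/s.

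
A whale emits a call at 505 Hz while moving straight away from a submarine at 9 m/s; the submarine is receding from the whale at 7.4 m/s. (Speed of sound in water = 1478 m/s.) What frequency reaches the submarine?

With source receding and observer receding, f' = f · (v − v_o)/(v + v_s).
f' = 505 × (1478 − 7.4)/(1478 + 9) = 505 × 1470.6/1487 ≈ 499 Hz.

499 Hz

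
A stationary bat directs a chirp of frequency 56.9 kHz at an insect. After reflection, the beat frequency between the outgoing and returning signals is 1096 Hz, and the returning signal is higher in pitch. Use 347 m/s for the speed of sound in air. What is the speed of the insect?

3.3 m/s

Double Doppler shift off a moving reflector: f₂ = f₀ · (v + u)/(v − u) (u > 0 toward emitter).
Returning signal is higher, so f₂ = f₀ + Δf = 56900 + 1096 = 57996 Hz.
Rearranging, u = v · (f₂ − f₀)/(f₂ + f₀) = 347 × 1096/114896 ≈ 3.3 m/s.
So the insect is moving at 3.3 m/s toward the emitter.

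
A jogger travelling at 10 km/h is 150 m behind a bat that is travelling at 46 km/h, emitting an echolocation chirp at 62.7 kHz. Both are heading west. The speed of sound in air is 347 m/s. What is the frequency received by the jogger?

61.0 kHz

46 km/h = 12.78 m/s; 10 km/h = 2.778 m/s.
The jogger is behind, so the bat is moving away from it while the jogger is moving toward the bat.
Both move, so f' = f · (v + v_o)/(v + v_s).
f' = 62.7 × (347 + 2.778)/(347 + 12.78) = 62.7 × 349.78/359.78 ≈ 61.0 kHz.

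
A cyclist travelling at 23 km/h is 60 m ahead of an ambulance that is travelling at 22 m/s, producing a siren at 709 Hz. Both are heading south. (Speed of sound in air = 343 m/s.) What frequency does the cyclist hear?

743 Hz

23 km/h = 6.389 m/s.
The cyclist is ahead, so the ambulance is moving toward it while the cyclist is moving away from the ambulance.
General Doppler shift: f' = f · (v − v_o)/(v − v_s).
f' = 709 × (343 − 6.389)/(343 − 22) = 709 × 336.61/321 ≈ 743 Hz.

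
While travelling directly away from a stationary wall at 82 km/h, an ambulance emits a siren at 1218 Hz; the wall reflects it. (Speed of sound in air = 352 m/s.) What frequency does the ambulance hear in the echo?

1070 Hz

82 km/h = 22.78 m/s.
The wall receives the sound from a moving source: f₁ = f₀ · v/(v + v_e) = 1218 × 352/374.78 ≈ 1144 Hz.
On the return leg the ambulance is a moving observer: f₂ = f₁ · (v − v_e)/v = 1144 × 329.22/352 ≈ 1070 Hz.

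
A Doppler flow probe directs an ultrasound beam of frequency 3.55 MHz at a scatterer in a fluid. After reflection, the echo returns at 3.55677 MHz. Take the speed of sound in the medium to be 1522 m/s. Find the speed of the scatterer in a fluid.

Double Doppler shift off a moving reflector: f₂ = f₀ · (v + u)/(v − u) (u > 0 toward emitter).
Rearranging, u = v · (f₂ − f₀)/(f₂ + f₀) = 1522 × 0.00677/7.10677 ≈ 1.45 m/s.
So the scatterer in a fluid is moving at 1.45 m/s toward the emitter.

1.45 m/s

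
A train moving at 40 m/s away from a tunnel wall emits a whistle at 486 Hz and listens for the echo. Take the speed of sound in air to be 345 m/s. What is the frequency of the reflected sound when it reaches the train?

385 Hz

The tunnel wall receives the sound from a moving source: f₁ = f₀ · v/(v + v_e) = 486 × 345/385 ≈ 436 Hz.
On the return leg the train is a moving observer: f₂ = f₁ · (v − v_e)/v = 436 × 305/345 ≈ 385 Hz.
Equivalently f₂ = f₀ · (v − v_e)/(v + v_e).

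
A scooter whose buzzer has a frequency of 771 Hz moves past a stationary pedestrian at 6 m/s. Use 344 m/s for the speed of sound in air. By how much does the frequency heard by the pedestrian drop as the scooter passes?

26.9 Hz

Approaching: f₁ = f · v/(v − v_s) = 771 × 344/338 ≈ 784.7 Hz.
Receding: f₂ = f · v/(v + v_s) = 771 × 344/350 ≈ 757.8 Hz.
Drop: f₁ − f₂ = 2f·v·v_s/(v² − v_s²) = 2 × 771 × 344 × 6/(344² − 6²) ≈ 26.9 Hz.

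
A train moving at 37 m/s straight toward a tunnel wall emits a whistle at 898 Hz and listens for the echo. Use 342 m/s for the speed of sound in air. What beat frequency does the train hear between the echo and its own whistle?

218 Hz

The tunnel wall receives the sound from a moving source: f₁ = f₀ · v/(v − v_e) = 898 × 342/305 ≈ 1007 Hz.
On the return leg the train is a moving observer: f₂ = f₁ · (v + v_e)/v = 1007 × 379/342 ≈ 1116 Hz.
Beat against the emitted tone: |f₂ − f₀| = 2v_e·f₀/(v − v_e) = 2 × 37 × 898/305 ≈ 218 Hz.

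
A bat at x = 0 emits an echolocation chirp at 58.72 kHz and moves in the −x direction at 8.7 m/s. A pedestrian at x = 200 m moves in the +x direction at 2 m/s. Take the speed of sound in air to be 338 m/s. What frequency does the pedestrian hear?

56.9 kHz

The observer lies on the +x side, so the source is heading away from the observer and the observer is heading away from the source.
With source receding and observer receding, f' = f · (v − v_o)/(v + v_s).
f' = 58.72 × (338 − 2)/(338 + 8.7) = 58.72 × 336/346.7 ≈ 56.9 kHz.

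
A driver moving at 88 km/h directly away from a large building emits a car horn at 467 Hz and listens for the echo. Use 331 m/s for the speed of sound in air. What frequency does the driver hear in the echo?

403 Hz

88 km/h = 24.44 m/s.
The large building receives the sound from a moving source: f₁ = f₀ · v/(v + v_e) = 467 × 331/355.44 ≈ 435 Hz.
On the return leg the driver is a moving observer: f₂ = f₁ · (v − v_e)/v = 435 × 306.56/331 ≈ 403 Hz.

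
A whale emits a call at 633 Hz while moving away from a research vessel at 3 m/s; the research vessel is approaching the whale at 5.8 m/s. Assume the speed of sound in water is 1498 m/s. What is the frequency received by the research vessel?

Both move, so f' = f · (v + v_o)/(v + v_s).
f' = 633 × (1498 + 5.8)/(1498 + 3) = 633 × 1503.8/1501 ≈ 634 Hz.

634 Hz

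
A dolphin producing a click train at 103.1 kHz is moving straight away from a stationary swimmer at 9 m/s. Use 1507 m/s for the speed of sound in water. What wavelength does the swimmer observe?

With the source moving away from a stationary observer, f' = f · v/(v + v_s).
f' = 103.1 × 1507/(1507 + 9) ≈ 102.5 kHz.
λ' = v/f' = 1507/102488 ≈ 1.5 cm.

1.5 cm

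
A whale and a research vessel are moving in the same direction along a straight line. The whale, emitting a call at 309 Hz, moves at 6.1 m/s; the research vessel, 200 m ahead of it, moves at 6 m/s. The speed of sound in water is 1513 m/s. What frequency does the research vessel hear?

The research vessel is ahead, so the whale is moving toward it while the research vessel is moving away from the whale.
General Doppler shift: f' = f · (v − v_o)/(v − v_s).
f' = 309 × (1513 − 6)/(1513 − 6.1) = 309 × 1507/1506.9 ≈ 309 Hz.

309 Hz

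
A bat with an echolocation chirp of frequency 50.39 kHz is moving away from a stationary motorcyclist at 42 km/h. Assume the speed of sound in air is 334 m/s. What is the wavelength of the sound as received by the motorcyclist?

42 km/h = 11.67 m/s.
Moving source, stationary observer: f' = f · v/(v + v_s) since the source is receding.
f' = 50.39 × 334/(334 + 11.67) ≈ 48.7 kHz.
λ' = v/f' = 334/48689.3 ≈ 6.86 mm.

6.86 mm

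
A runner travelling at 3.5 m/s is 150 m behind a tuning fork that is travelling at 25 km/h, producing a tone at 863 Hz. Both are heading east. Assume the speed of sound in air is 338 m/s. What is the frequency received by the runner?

854 Hz

25 km/h = 6.944 m/s.
The runner is behind, so the tuning fork is moving away from it while the runner is moving toward the tuning fork.
Both move, so f' = f · (v + v_o)/(v + v_s).
f' = 863 × (338 + 3.5)/(338 + 6.944) = 863 × 341.5/344.94 ≈ 854 Hz.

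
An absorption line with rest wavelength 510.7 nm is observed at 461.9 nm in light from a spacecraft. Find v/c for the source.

0.100

λ'/λ₀ = 0.9044 < 1 (blueshift), so the source is approaching.
λ'/λ₀ = √((1 − β)/(1 + β)) for an approaching source ⇒ β = (1 − r²)/(1 + r²) with r = λ'/λ₀.
β = (1 − 0.8180)/(1 + 0.8180) ≈ 0.100.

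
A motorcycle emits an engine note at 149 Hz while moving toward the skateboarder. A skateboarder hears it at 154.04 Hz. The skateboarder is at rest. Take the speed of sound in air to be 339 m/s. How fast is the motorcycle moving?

11.1 m/s

f' = f · v/(v − v_s) ⇒ v_s = v · |1 − f/f'|.
v_s = 339 × |1 − 149/154.04| = 339 × 0.03272 ≈ 11.1 m/s.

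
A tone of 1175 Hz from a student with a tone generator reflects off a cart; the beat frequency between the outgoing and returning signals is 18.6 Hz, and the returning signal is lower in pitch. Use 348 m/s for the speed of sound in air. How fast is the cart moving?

2.78 m/s

Double Doppler shift off a moving reflector: f₂ = f₀ · (v + u)/(v − u) (u > 0 toward emitter).
Returning signal is lower, so f₂ = f₀ − Δf = 1175 − 18.6 = 1156.4 Hz.
Rearranging, u = v · (f₂ − f₀)/(f₂ + f₀) = 348 × -18.6/2331.4 ≈ -2.78 m/s.
So the cart is moving at 2.78 m/s away from the emitter.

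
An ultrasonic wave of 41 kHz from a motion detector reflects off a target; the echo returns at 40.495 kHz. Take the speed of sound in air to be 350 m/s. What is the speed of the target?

2.17 m/s

Double Doppler shift off a moving reflector: f₂ = f₀ · (v + u)/(v − u) (u > 0 toward emitter).
Rearranging, u = v · (f₂ − f₀)/(f₂ + f₀) = 350 × -0.505/81.495 ≈ -2.17 m/s.
So the target is moving at 2.17 m/s away from the emitter.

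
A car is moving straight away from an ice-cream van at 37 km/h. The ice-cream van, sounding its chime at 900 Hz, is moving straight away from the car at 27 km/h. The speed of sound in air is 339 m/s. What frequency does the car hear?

854 Hz

27 km/h = 7.5 m/s; 37 km/h = 10.28 m/s.
General Doppler shift: f' = f · (v − v_o)/(v + v_s).
f' = 900 × (339 − 10.28)/(339 + 7.5) = 900 × 328.72/346.5 ≈ 854 Hz.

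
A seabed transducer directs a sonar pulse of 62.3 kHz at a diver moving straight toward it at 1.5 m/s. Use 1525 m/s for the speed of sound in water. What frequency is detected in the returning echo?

62.4 kHz

At the diver (a moving observer), f₁ = f₀ · (v + u)/v = 62.3 × 1526.5/1525 ≈ 62.4 kHz.
The reflection then acts as a moving source: f₂ = f₁ · v/(v − u) ≈ 62.4 kHz.
Equivalently f₂ = f₀ · (v + u)/(v − u).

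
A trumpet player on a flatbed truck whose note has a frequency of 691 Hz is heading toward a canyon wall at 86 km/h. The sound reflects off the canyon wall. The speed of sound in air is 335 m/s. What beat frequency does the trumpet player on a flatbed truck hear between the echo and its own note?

106 Hz

86 km/h = 23.89 m/s.
The canyon wall receives the sound from a moving source: f₁ = f₀ · v/(v − v_e) = 691 × 335/311.11 ≈ 744.1 Hz.
On the return leg the trumpet player on a flatbed truck is a moving observer: f₂ = f₁ · (v + v_e)/v = 744.1 × 358.89/335 ≈ 797.1 Hz.
Beat against the emitted tone: |f₂ − f₀| = 2v_e·f₀/(v − v_e) = 2 × 23.89 × 691/311.11 ≈ 106 Hz.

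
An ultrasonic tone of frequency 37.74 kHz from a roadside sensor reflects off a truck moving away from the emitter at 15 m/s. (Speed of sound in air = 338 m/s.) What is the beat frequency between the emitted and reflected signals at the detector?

3207 Hz

At the truck (a moving observer), f₁ = f₀ · (v − u)/v = 37.74 × 323/338 ≈ 36.07 kHz.
The reflection then acts as a moving source: f₂ = f₁ · v/(v + u) ≈ 34.53 kHz.
Beat frequency (with f₀ = 37740 Hz): |f₂ − f₀| = 2u·f₀/(v + u) = 2 × 15 × 37740/353 ≈ 3207 Hz.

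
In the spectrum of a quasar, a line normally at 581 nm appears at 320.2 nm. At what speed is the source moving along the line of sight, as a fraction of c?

0.534

λ'/λ₀ = 0.5511 < 1 (blueshift), so the source is approaching.
λ'/λ₀ = √((1 − β)/(1 + β)) for an approaching source ⇒ β = (1 − r²)/(1 + r²) with r = λ'/λ₀.
β = (1 − 0.3037)/(1 + 0.3037) ≈ 0.534.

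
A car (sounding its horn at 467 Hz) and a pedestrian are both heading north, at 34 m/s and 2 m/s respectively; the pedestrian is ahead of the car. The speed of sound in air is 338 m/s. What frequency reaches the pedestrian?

The pedestrian is ahead, so the car is moving toward it while the pedestrian is moving away from the car.
Both move, so f' = f · (v − v_o)/(v − v_s).
f' = 467 × (338 − 2)/(338 − 34) = 467 × 336/304 ≈ 516 Hz.

516 Hz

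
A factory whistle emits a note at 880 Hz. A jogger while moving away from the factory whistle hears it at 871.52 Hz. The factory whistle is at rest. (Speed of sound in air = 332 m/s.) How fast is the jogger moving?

f' = f · (v − v_o)/v ⇒ v_o = v · |f'/f − 1|.
v_o = 332 × |871.52/880 − 1| = 332 × 0.009636 ≈ 3.2 m/s.

3.2 m/s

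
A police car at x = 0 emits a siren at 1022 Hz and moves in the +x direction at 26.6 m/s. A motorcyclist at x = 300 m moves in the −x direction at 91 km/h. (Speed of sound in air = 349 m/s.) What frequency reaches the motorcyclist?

1186 Hz

91 km/h = 25.28 m/s.
The observer lies on the +x side, so the source is heading toward the observer and the observer is heading toward the source.
With source approaching and observer approaching, f' = f · (v + v_o)/(v − v_s).
f' = 1022 × (349 + 25.28)/(349 − 26.6) = 1022 × 374.28/322.4 ≈ 1186 Hz.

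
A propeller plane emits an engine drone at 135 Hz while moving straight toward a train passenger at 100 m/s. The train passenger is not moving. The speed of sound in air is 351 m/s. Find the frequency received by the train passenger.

189 Hz

With the source moving toward a stationary observer, f' = f · v/(v − v_s).
f' = 135 × 351/(351 − 100) = 135 × 351/251 ≈ 189 Hz.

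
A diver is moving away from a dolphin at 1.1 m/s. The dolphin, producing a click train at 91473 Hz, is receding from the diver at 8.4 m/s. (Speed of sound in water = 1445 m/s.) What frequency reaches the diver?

Both move, so f' = f · (v − v_o)/(v + v_s).
f' = 91473 × (1445 − 1.1)/(1445 + 8.4) = 91473 × 1443.9/1453.4 ≈ 90875 Hz.

90875 Hz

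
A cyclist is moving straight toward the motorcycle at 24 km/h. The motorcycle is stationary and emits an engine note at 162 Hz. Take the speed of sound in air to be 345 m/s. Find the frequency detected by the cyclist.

165 Hz

24 km/h = 6.667 m/s.
Moving observer, stationary source: f' = f · (v + v_o)/v.
f' = 162 × (345 + 6.667)/345 = 162 × 351.67/345 ≈ 165 Hz.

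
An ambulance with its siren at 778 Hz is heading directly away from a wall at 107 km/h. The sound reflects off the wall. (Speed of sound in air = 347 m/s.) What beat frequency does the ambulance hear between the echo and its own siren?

107 km/h = 29.72 m/s.
The wall receives the sound from a moving source: f₁ = f₀ · v/(v + v_e) = 778 × 347/376.72 ≈ 716.6 Hz.
On the return leg the ambulance is a moving observer: f₂ = f₁ · (v − v_e)/v = 716.6 × 317.28/347 ≈ 655.2 Hz.
Beat against the emitted tone: |f₂ − f₀| = 2v_e·f₀/(v + v_e) = 2 × 29.72 × 778/376.72 ≈ 123 Hz.

123 Hz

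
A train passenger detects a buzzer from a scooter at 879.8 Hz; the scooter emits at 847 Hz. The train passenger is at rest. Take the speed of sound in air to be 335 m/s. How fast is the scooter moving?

12.5 m/s

f' > f, so the scooter is approaching.
f' = f · v/(v − v_s) ⇒ v_s = v · |1 − f/f'|.
v_s = 335 × |1 − 847/879.8| = 335 × 0.03728 ≈ 12.5 m/s.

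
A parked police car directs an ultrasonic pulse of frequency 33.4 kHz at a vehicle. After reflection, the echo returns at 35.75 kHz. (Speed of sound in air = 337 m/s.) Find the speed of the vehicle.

Double Doppler shift off a moving reflector: f₂ = f₀ · (v + u)/(v − u) (u > 0 toward emitter).
Rearranging, u = v · (f₂ − f₀)/(f₂ + f₀) = 337 × 2.35/69.15 ≈ 11.5 m/s.
So the vehicle is moving at 11.5 m/s toward the emitter.

11.5 m/s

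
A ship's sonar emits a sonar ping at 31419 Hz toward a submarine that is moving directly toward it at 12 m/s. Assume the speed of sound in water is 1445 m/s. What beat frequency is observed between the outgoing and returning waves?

At the submarine (a moving observer), f₁ = f₀ · (v + u)/v = 31419 × 1457/1445 ≈ 31680 Hz.
On reflection it acts as a source moving toward the stationary detector: f₂ = f₁ · v/(v − u) = 31680 × 1445/1433 ≈ 31945 Hz.
Equivalently f₂ = f₀ · (v + u)/(v − u).
Beat frequency: |f₂ − f₀| = 2u·f₀/(v − u) = 2 × 12 × 31419/1433 ≈ 526 Hz.

526 Hz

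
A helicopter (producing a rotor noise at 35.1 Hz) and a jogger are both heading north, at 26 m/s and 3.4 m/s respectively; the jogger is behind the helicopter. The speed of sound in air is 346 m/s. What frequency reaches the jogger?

33.0 Hz

The jogger is behind, so the helicopter is moving away from it while the jogger is moving toward the helicopter.
General Doppler shift: f' = f · (v + v_o)/(v + v_s).
f' = 35.1 × (346 + 3.4)/(346 + 26) = 35.1 × 349.4/372 ≈ 33.0 Hz.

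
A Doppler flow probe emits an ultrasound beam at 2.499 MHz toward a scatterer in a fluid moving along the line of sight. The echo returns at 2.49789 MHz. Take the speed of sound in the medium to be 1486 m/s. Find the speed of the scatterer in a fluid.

0.33 m/s

Double Doppler shift off a moving reflector: f₂ = f₀ · (v + u)/(v − u) (u > 0 toward emitter).
Rearranging, u = v · (f₂ − f₀)/(f₂ + f₀) = 1486 × -0.00111/4.99689 ≈ -0.33 m/s.
So the scatterer in a fluid is moving at 0.33 m/s away from the emitter.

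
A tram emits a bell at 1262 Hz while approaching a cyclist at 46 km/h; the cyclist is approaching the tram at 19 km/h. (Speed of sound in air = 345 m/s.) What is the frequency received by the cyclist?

46 km/h = 12.78 m/s; 19 km/h = 5.278 m/s.
Both move, so f' = f · (v + v_o)/(v − v_s).
f' = 1262 × (345 + 5.278)/(345 − 12.78) = 1262 × 350.28/332.22 ≈ 1331 Hz.

1331 Hz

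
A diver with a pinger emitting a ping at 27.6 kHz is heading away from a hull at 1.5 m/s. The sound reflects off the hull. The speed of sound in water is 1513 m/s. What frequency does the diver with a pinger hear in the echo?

27.5 kHz

The hull receives the sound from a moving source: f₁ = f₀ · v/(v + v_e) = 27.6 × 1513/1514.5 ≈ 27.6 kHz.
On the return leg the diver with a pinger is a moving observer: f₂ = f₁ · (v − v_e)/v = 27.6 × 1511.5/1513 ≈ 27.5 kHz.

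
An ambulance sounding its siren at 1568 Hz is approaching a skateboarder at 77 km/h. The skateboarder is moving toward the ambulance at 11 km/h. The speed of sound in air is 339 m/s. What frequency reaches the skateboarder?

77 km/h = 21.39 m/s; 11 km/h = 3.056 m/s.
General Doppler shift: f' = f · (v + v_o)/(v − v_s).
f' = 1568 × (339 + 3.056)/(339 − 21.39) = 1568 × 342.06/317.61 ≈ 1689 Hz.

1689 Hz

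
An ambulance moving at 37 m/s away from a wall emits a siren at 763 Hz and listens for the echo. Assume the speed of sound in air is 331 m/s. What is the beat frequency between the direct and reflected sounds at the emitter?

153 Hz

The wall receives the sound from a moving source: f₁ = f₀ · v/(v + v_e) = 763 × 331/368 ≈ 686.3 Hz.
On the return leg the ambulance is a moving observer: f₂ = f₁ · (v − v_e)/v = 686.3 × 294/331 ≈ 609.6 Hz.
Equivalently f₂ = f₀ · (v − v_e)/(v + v_e).
Beat against the emitted tone: |f₂ − f₀| = 2v_e·f₀/(v + v_e) = 2 × 37 × 763/368 ≈ 153 Hz.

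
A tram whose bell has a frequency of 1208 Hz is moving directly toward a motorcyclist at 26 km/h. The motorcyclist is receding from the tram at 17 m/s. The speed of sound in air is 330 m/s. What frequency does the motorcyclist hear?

1171 Hz

26 km/h = 7.222 m/s.
Both move, so f' = f · (v − v_o)/(v − v_s).
f' = 1208 × (330 − 17)/(330 − 7.222) = 1208 × 313/322.78 ≈ 1171 Hz.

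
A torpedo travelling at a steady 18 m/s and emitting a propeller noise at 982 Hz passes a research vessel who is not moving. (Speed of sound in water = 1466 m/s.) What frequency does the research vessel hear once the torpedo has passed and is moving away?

970 Hz

Receding: f₂ = f · v/(v + v_s) = 982 × 1466/1484 ≈ 970 Hz.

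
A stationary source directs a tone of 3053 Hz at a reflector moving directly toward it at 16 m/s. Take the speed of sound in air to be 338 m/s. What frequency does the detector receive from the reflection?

3356 Hz

At the reflector (a moving observer), f₁ = f₀ · (v + u)/v = 3053 × 354/338 ≈ 3198 Hz.
On reflection it acts as a source moving toward the stationary detector: f₂ = f₁ · v/(v − u) = 3198 × 338/322 ≈ 3356 Hz.
Equivalently f₂ = f₀ · (v + u)/(v − u).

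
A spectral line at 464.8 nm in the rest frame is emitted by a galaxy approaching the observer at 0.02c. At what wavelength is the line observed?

455.6 nm

Relativistic Doppler for wavelength: λ' = λ₀ · √((1 − β)/(1 + β)).
λ' = 464.8 × √(0.9800/1.0200) = 464.8 × 0.98020 ≈ 455.6 nm.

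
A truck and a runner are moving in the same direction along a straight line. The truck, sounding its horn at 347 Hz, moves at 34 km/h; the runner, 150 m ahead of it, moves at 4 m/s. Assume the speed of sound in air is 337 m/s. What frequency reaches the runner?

34 km/h = 9.444 m/s.
The runner is ahead, so the truck is moving toward it while the runner is moving away from the truck.
General Doppler shift: f' = f · (v − v_o)/(v − v_s).
f' = 347 × (337 − 4)/(337 − 9.444) = 347 × 333/327.56 ≈ 353 Hz.

353 Hz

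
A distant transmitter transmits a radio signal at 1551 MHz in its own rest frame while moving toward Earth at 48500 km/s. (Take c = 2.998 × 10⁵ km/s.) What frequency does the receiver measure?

β = v/c = 48500/299800 = 0.1618.
Relativistic Doppler for frequency: f' = f₀ · √((1 + β)/(1 − β)).
f' = 1551 × √(1.1618/0.8382) = 1551 × 1.17728 ≈ 1826.0 MHz.

1826.0 MHz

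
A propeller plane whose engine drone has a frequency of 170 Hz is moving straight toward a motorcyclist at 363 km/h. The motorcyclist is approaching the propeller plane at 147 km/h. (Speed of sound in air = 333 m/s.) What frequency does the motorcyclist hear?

274 Hz

363 km/h = 100.8 m/s; 147 km/h = 40.83 m/s.
General Doppler shift: f' = f · (v + v_o)/(v − v_s).
f' = 170 × (333 + 40.83)/(333 − 100.8) = 170 × 373.83/232.17 ≈ 274 Hz.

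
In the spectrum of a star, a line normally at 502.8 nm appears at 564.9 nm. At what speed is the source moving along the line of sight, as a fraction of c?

λ'/λ₀ = 1.1235 > 1 (redshift), so the source is receding.
λ'/λ₀ = √((1 + β)/(1 − β)) for a receding source ⇒ β = (r² − 1)/(r² + 1) with r = λ'/λ₀.
β = (1.2623 − 1)/(1.2623 + 1) ≈ 0.116.

0.116c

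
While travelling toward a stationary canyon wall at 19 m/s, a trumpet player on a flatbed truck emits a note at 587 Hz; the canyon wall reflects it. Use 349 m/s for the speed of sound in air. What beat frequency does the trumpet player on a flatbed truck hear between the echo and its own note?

68 Hz

The canyon wall receives the sound from a moving source: f₁ = f₀ · v/(v − v_e) = 587 × 349/330 ≈ 620.8 Hz.
On the return leg the trumpet player on a flatbed truck is a moving observer: f₂ = f₁ · (v + v_e)/v = 620.8 × 368/349 ≈ 654.6 Hz.
Equivalently f₂ = f₀ · (v + v_e)/(v − v_e).
Beat against the emitted tone: |f₂ − f₀| = 2v_e·f₀/(v − v_e) = 2 × 19 × 587/330 ≈ 68 Hz.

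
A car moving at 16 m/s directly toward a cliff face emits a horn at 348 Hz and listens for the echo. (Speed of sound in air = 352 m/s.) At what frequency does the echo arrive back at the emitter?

381 Hz

The cliff face receives the sound from a moving source: f₁ = f₀ · v/(v − v_e) = 348 × 352/336 ≈ 365 Hz.
On the return leg the car is a moving observer: f₂ = f₁ · (v + v_e)/v = 365 × 368/352 ≈ 381 Hz.
Equivalently f₂ = f₀ · (v + v_e)/(v − v_e).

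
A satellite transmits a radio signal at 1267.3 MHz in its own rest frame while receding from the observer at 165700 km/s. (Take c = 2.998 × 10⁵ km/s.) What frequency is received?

680.2 MHz

β = v/c = 165700/299800 = 0.5527.
Relativistic Doppler for frequency: f' = f₀ · √((1 − β)/(1 + β)).
f' = 1267.3 × √(0.4473/1.5527) = 1267.3 × 0.53673 ≈ 680.2 MHz.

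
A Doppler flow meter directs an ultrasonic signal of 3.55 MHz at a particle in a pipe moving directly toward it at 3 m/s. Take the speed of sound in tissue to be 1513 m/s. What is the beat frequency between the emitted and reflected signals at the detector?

The particle in a pipe first receives the wave as a moving observer: f₁ = f₀ · (v + u)/v = 3.55 × (1513 + 3)/1513 ≈ 3.55704 MHz.
The reflection then acts as a moving source: f₂ = f₁ · v/(v − u) ≈ 3.56411 MHz.
Beat frequency (with f₀ = 3550000 Hz): |f₂ − f₀| = 2u·f₀/(v − u) = 2 × 3 × 3550000/1510 ≈ 14106 Hz.

14106 Hz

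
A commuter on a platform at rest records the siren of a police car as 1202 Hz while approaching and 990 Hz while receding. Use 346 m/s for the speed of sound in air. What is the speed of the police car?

f₁/f₂ = (v + v_s)/(v − v_s), so v_s = v · (f₁ − f₂)/(f₁ + f₂).
v_s = 346 × (1202 − 990)/(1202 + 990) = 346 × 212/2192 ≈ 33 m/s.

33 m/s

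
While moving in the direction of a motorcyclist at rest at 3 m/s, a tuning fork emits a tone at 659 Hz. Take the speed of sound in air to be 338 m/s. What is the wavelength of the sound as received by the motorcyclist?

50.8 cm

Moving source, stationary observer: f' = f · v/(v − v_s) since the source is approaching.
f' = 659 × 338/(338 − 3) ≈ 665 Hz.
λ' = v/f' = 338/664.901 ≈ 50.8 cm.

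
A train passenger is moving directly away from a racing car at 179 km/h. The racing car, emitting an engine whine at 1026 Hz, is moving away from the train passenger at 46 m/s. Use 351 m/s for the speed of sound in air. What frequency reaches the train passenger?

779 Hz

179 km/h = 49.72 m/s.
With source receding and observer receding, f' = f · (v − v_o)/(v + v_s).
f' = 1026 × (351 − 49.72)/(351 + 46) = 1026 × 301.28/397 ≈ 779 Hz.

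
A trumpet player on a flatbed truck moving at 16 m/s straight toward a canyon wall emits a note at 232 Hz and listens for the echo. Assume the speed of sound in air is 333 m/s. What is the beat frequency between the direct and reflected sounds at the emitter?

The canyon wall receives the sound from a moving source: f₁ = f₀ · v/(v − v_e) = 232 × 333/317 ≈ 243.7 Hz.
On the return leg the trumpet player on a flatbed truck is a moving observer: f₂ = f₁ · (v + v_e)/v = 243.7 × 349/333 ≈ 255.4 Hz.
Equivalently f₂ = f₀ · (v + v_e)/(v − v_e).
Beat against the emitted tone: |f₂ − f₀| = 2v_e·f₀/(v − v_e) = 2 × 16 × 232/317 ≈ 23.4 Hz.

23.4 Hz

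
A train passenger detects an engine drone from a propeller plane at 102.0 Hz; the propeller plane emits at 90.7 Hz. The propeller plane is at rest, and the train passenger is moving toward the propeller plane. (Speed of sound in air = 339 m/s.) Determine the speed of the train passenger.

f' = f · (v + v_o)/v ⇒ v_o = v · |f'/f − 1|.
v_o = 339 × |102.0/90.7 − 1| = 339 × 0.1246 ≈ 42 m/s.

42 m/s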